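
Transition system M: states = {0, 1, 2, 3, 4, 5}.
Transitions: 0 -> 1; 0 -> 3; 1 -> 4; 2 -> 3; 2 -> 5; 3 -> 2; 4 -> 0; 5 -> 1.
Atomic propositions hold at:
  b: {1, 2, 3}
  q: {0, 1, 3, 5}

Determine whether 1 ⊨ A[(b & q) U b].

Yes

Sat(b & q) = {1, 3}
A[(b & q) U b]: least fixpoint, start Z0 = Sat(b) = {1, 2, 3}, add states in Sat(b & q) with every successor in Z. Already a fixed point.
Sat(A[(b & q) U b]) = {1, 2, 3}
1 ∈ Sat(A[(b & q) U b]) = {1, 2, 3}, so the formula holds at 1.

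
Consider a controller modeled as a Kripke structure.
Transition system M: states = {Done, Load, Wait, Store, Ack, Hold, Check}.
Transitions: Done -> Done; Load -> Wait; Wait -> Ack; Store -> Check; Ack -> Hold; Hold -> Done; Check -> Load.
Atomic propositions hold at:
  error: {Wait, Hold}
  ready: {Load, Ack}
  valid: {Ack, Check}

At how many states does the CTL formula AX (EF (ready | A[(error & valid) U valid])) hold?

Sat(error & valid) = ∅
A[(error & valid) U valid]: least fixpoint, start Z0 = Sat(valid) = {Ack, Check}, add states in Sat(error & valid) with every successor in Z. Already a fixed point.
Sat(A[(error & valid) U valid]) = {Ack, Check}
Sat(ready | A[(error & valid) U valid]) = {Load, Ack, Check}
EF (ready | A[(error & valid) U valid]): least fixpoint, start Z0 = {Load, Ack, Check}, add states with some successor in Z. Z1 = {Load, Wait, Store, Ack, Check}; fixed.
Sat(EF (ready | A[(error & valid) U valid])) = {Load, Wait, Store, Ack, Check}
Sat(AX (EF (ready | A[(error & valid) U valid]))) = {s : every successor in {Load, Wait, Store, Ack, Check}} = {Load, Wait, Store, Check}
|Sat(AX (EF (ready | A[(error & valid) U valid])))| = |{Load, Wait, Store, Check}| = 4.

4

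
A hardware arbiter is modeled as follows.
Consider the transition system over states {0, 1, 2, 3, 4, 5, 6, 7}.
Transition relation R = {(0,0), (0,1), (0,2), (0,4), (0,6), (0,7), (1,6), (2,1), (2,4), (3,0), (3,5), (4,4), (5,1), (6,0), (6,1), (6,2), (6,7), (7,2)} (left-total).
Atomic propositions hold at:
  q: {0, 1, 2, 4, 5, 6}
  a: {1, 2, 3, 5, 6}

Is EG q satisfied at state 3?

No

EG q: greatest fixpoint, start Z0 = {0, 1, 2, 4, 5, 6}, keep only states in Sat with some successor in Z. Already a fixed point.
Sat(EG q) = {0, 1, 2, 4, 5, 6}
3 ∉ Sat(EG q) = {0, 1, 2, 4, 5, 6}, so the formula does not hold at 3.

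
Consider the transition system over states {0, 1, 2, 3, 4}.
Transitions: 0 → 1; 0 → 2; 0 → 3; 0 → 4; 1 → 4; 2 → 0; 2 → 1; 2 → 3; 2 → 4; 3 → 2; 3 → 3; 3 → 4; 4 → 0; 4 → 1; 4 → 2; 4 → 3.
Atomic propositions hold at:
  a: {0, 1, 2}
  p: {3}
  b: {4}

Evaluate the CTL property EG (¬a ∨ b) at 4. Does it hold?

Yes

Sat(¬a) = {3, 4}
Sat(¬a ∨ b) = {3, 4}
EG (¬a ∨ b): greatest fixpoint, start Z0 = {3, 4}, keep only states in Sat with some successor in Z. Already a fixed point.
Sat(EG (¬a ∨ b)) = {3, 4}
4 ∈ Sat(EG (¬a ∨ b)) = {3, 4}, so the formula holds at 4.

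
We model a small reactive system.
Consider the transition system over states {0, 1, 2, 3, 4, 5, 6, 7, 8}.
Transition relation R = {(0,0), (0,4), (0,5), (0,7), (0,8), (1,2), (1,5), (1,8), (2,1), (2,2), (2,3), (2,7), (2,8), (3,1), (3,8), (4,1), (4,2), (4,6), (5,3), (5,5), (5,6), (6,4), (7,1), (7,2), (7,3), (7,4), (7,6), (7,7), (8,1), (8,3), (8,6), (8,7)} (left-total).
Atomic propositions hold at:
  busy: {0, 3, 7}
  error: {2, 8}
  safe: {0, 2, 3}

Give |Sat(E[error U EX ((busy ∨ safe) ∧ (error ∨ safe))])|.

Sat(busy ∨ safe) = {0, 2, 3, 7}
Sat(error ∨ safe) = {0, 2, 3, 8}
Sat((busy ∨ safe) ∧ (error ∨ safe)) = {0, 2, 3}
Sat(EX ((busy ∨ safe) ∧ (error ∨ safe))) = {s : some successor in {0, 2, 3}} = {0, 1, 2, 4, 5, 7, 8}
E[error U EX ((busy ∨ safe) ∧ (error ∨ safe))]: least fixpoint, start Z0 = Sat(EX ((busy ∨ safe) ∧ (error ∨ safe))) = {0, 1, 2, 4, 5, 7, 8}, add states in Sat(error) with some successor in Z. Already a fixed point.
Sat(E[error U EX ((busy ∨ safe) ∧ (error ∨ safe))]) = {0, 1, 2, 4, 5, 7, 8}
|Sat(E[error U EX ((busy ∨ safe) ∧ (error ∨ safe))])| = |{0, 1, 2, 4, 5, 7, 8}| = 7.

7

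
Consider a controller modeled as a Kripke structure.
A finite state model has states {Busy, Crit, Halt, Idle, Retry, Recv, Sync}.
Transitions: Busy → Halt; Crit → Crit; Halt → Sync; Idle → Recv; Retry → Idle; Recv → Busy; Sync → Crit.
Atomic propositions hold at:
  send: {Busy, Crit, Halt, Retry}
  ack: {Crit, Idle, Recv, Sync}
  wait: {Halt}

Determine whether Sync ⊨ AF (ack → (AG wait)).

AG wait: greatest fixpoint, start Z0 = {Halt}, keep only states in Sat with every successor in Z. Z1 = ∅; fixed.
Sat(AG wait) = ∅
Sat(ack → (AG wait)) = {Busy, Halt, Retry}
AF (ack → (AG wait)): least fixpoint, start Z0 = {Busy, Halt, Retry}, add states with every successor in Z. Z1 = {Busy, Halt, Retry, Recv}; Z2 = {Busy, Halt, Idle, Retry, Recv}; fixed.
Sat(AF (ack → (AG wait))) = {Busy, Halt, Idle, Retry, Recv}
Sync ∉ Sat(AF (ack → (AG wait))) = {Busy, Halt, Idle, Retry, Recv}, so the formula does not hold at Sync.

No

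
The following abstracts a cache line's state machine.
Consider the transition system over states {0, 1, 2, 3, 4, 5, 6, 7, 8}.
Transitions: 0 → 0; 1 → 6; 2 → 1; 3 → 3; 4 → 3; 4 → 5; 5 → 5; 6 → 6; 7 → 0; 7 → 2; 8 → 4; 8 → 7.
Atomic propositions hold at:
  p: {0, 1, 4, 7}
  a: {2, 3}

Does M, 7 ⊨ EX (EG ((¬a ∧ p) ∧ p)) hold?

Yes

Sat(¬a) = {0, 1, 4, 5, 6, 7, 8}
Sat(¬a ∧ p) = {0, 1, 4, 7}
Sat((¬a ∧ p) ∧ p) = {0, 1, 4, 7}
EG ((¬a ∧ p) ∧ p): greatest fixpoint, start Z0 = {0, 1, 4, 7}, keep only states in Sat with some successor in Z. Z1 = {0, 7}; fixed.
Sat(EG ((¬a ∧ p) ∧ p)) = {0, 7}
Sat(EX (EG ((¬a ∧ p) ∧ p))) = {s : some successor in {0, 7}} = {0, 7, 8}
7 ∈ Sat(EX (EG ((¬a ∧ p) ∧ p))) = {0, 7, 8}, so the formula holds at 7.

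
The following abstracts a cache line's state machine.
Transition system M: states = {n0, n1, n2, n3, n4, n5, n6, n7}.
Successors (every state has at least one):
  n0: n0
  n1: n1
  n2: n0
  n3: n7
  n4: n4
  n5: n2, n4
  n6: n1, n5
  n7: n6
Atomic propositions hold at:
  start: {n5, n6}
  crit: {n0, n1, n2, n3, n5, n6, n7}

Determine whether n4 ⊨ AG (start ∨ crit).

No

Sat(start ∨ crit) = {n0, n1, n2, n3, n5, n6, n7}
AG (start ∨ crit): greatest fixpoint, start Z0 = {n0, n1, n2, n3, n5, n6, n7}, keep only states in Sat with every successor in Z. Z1 = {n0, n1, n2, n3, n6, n7}; Z2 = {n0, n1, n2, n3, n7}; Z3 = {n0, n1, n2, n3}; Z4 = {n0, n1, n2}; fixed.
Sat(AG (start ∨ crit)) = {n0, n1, n2}
n4 ∉ Sat(AG (start ∨ crit)) = {n0, n1, n2}, so the formula does not hold at n4.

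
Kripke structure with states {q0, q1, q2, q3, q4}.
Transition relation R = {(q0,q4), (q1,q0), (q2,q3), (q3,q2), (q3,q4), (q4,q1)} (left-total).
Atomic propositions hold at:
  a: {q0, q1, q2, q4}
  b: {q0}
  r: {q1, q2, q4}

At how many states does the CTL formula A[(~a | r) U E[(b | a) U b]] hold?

3

Sat(~a) = {q3}
Sat(~a | r) = {q1, q2, q3, q4}
Sat(b | a) = {q0, q1, q2, q4}
E[(b | a) U b]: least fixpoint, start Z0 = Sat(b) = {q0}, add states in Sat(b | a) with some successor in Z. Z1 = {q0, q1}; Z2 = {q0, q1, q4}; fixed.
Sat(E[(b | a) U b]) = {q0, q1, q4}
A[(~a | r) U E[(b | a) U b]]: least fixpoint, start Z0 = Sat(E[(b | a) U b]) = {q0, q1, q4}, add states in Sat(~a | r) with every successor in Z. Already a fixed point.
Sat(A[(~a | r) U E[(b | a) U b]]) = {q0, q1, q4}
|Sat(A[(~a | r) U E[(b | a) U b]])| = |{q0, q1, q4}| = 3.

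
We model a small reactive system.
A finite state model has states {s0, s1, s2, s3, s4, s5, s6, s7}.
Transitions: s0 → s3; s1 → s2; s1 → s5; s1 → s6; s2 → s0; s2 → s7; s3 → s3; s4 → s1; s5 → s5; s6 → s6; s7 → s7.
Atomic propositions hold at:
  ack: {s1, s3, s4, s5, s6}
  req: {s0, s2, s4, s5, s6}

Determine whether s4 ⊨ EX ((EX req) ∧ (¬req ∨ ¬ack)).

Sat(EX req) = {s : some successor in {s0, s2, s4, s5, s6}} = {s1, s2, s5, s6}
Sat(¬req) = {s1, s3, s7}
Sat(¬ack) = {s0, s2, s7}
Sat(¬req ∨ ¬ack) = {s0, s1, s2, s3, s7}
Sat((EX req) ∧ (¬req ∨ ¬ack)) = {s1, s2}
Sat(EX ((EX req) ∧ (¬req ∨ ¬ack))) = {s : some successor in {s1, s2}} = {s1, s4}
s4 ∈ Sat(EX ((EX req) ∧ (¬req ∨ ¬ack))) = {s1, s4}, so the formula holds at s4.

Yes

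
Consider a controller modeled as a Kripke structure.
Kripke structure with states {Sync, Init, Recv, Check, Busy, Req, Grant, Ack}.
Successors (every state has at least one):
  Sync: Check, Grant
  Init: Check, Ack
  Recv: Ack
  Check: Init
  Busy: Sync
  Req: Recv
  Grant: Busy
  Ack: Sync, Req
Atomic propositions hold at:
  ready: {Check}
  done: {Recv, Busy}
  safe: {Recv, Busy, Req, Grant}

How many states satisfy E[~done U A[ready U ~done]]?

6

Sat(~done) = {Sync, Init, Check, Req, Grant, Ack}
A[ready U ~done]: least fixpoint, start Z0 = Sat(~done) = {Sync, Init, Check, Req, Grant, Ack}, add states in Sat(ready) with every successor in Z. Already a fixed point.
Sat(A[ready U ~done]) = {Sync, Init, Check, Req, Grant, Ack}
E[~done U A[ready U ~done]]: least fixpoint, start Z0 = Sat(A[ready U ~done]) = {Sync, Init, Check, Req, Grant, Ack}, add states in Sat(~done) with some successor in Z. Already a fixed point.
Sat(E[~done U A[ready U ~done]]) = {Sync, Init, Check, Req, Grant, Ack}
|Sat(E[~done U A[ready U ~done]])| = |{Sync, Init, Check, Req, Grant, Ack}| = 6.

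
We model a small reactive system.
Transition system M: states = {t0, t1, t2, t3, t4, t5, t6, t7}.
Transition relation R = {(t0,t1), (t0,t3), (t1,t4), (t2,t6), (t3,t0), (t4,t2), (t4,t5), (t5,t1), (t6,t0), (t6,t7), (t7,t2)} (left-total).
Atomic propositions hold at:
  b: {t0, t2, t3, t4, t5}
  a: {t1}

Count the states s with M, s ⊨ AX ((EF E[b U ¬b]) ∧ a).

Sat(¬b) = {t1, t6, t7}
E[b U ¬b]: least fixpoint, start Z0 = Sat(¬b) = {t1, t6, t7}, add states in Sat(b) with some successor in Z. Z1 = {t0, t1, t2, t5, t6, t7}; Z2 = {t0, t1, t2, t3, t4, t5, t6, t7}; fixed.
Sat(E[b U ¬b]) = {t0, t1, t2, t3, t4, t5, t6, t7}
EF E[b U ¬b]: least fixpoint, start Z0 = {t0, t1, t2, t3, t4, t5, t6, t7}, add states with some successor in Z. Already a fixed point.
Sat(EF E[b U ¬b]) = {t0, t1, t2, t3, t4, t5, t6, t7}
Sat((EF E[b U ¬b]) ∧ a) = {t1}
Sat(AX ((EF E[b U ¬b]) ∧ a)) = {s : every successor in {t1}} = {t5}
|Sat(AX ((EF E[b U ¬b]) ∧ a))| = |{t5}| = 1.

1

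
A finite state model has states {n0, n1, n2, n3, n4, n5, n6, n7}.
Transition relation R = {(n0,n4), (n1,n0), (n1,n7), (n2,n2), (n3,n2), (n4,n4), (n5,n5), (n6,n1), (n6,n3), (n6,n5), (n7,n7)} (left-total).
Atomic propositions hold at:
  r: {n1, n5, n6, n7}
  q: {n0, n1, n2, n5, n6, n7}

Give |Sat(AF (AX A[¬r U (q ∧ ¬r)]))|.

Sat(¬r) = {n0, n2, n3, n4}
Sat(q ∧ ¬r) = {n0, n2}
A[¬r U (q ∧ ¬r)]: least fixpoint, start Z0 = Sat((q ∧ ¬r)) = {n0, n2}, add states in Sat(¬r) with every successor in Z. Z1 = {n0, n2, n3}; fixed.
Sat(A[¬r U (q ∧ ¬r)]) = {n0, n2, n3}
Sat(AX A[¬r U (q ∧ ¬r)]) = {s : every successor in {n0, n2, n3}} = {n2, n3}
AF (AX A[¬r U (q ∧ ¬r)]): least fixpoint, start Z0 = {n2, n3}, add states with every successor in Z. Already a fixed point.
Sat(AF (AX A[¬r U (q ∧ ¬r)])) = {n2, n3}
|Sat(AF (AX A[¬r U (q ∧ ¬r)]))| = |{n2, n3}| = 2.

2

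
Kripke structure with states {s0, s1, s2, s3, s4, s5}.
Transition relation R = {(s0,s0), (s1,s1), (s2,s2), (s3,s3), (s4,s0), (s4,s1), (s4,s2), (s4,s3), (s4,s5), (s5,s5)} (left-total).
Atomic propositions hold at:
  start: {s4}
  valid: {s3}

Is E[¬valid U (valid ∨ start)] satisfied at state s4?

Yes

Sat(¬valid) = {s0, s1, s2, s4, s5}
Sat(valid ∨ start) = {s3, s4}
E[¬valid U (valid ∨ start)]: least fixpoint, start Z0 = Sat((valid ∨ start)) = {s3, s4}, add states in Sat(¬valid) with some successor in Z. Already a fixed point.
Sat(E[¬valid U (valid ∨ start)]) = {s3, s4}
s4 ∈ Sat(E[¬valid U (valid ∨ start)]) = {s3, s4}, so the formula holds at s4.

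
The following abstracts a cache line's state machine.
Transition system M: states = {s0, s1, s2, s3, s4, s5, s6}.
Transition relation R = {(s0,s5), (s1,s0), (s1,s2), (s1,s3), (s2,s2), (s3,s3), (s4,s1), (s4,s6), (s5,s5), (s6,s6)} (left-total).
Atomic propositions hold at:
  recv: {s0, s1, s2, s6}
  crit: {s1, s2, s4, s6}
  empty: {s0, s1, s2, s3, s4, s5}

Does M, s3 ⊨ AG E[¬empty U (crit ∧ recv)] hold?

Sat(¬empty) = {s6}
Sat(crit ∧ recv) = {s1, s2, s6}
E[¬empty U (crit ∧ recv)]: least fixpoint, start Z0 = Sat((crit ∧ recv)) = {s1, s2, s6}, add states in Sat(¬empty) with some successor in Z. Already a fixed point.
Sat(E[¬empty U (crit ∧ recv)]) = {s1, s2, s6}
AG E[¬empty U (crit ∧ recv)]: greatest fixpoint, start Z0 = {s1, s2, s6}, keep only states in Sat with every successor in Z. Z1 = {s2, s6}; fixed.
Sat(AG E[¬empty U (crit ∧ recv)]) = {s2, s6}
s3 ∉ Sat(AG E[¬empty U (crit ∧ recv)]) = {s2, s6}, so the formula does not hold at s3.

No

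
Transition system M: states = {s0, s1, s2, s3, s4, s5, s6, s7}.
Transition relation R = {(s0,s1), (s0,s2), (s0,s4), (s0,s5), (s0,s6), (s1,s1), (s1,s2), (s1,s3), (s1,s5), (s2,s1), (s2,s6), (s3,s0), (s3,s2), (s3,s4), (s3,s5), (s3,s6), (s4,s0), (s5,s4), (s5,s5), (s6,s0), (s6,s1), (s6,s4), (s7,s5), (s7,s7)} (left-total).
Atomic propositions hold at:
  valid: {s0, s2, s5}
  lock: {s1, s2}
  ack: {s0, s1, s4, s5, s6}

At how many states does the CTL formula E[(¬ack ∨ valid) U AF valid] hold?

Sat(¬ack) = {s2, s3, s7}
Sat(¬ack ∨ valid) = {s0, s2, s3, s5, s7}
AF valid: least fixpoint, start Z0 = {s0, s2, s5}, add states with every successor in Z. Z1 = {s0, s2, s4, s5}; fixed.
Sat(AF valid) = {s0, s2, s4, s5}
E[(¬ack ∨ valid) U AF valid]: least fixpoint, start Z0 = Sat(AF valid) = {s0, s2, s4, s5}, add states in Sat(¬ack ∨ valid) with some successor in Z. Z1 = {s0, s2, s3, s4, s5, s7}; fixed.
Sat(E[(¬ack ∨ valid) U AF valid]) = {s0, s2, s3, s4, s5, s7}
|Sat(E[(¬ack ∨ valid) U AF valid])| = |{s0, s2, s3, s4, s5, s7}| = 6.

6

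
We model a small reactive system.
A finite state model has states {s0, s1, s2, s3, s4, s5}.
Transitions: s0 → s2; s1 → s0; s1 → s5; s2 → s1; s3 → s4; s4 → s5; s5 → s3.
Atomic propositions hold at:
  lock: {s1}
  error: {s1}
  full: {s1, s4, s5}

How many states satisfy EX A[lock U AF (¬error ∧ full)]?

4

Sat(¬error) = {s0, s2, s3, s4, s5}
Sat(¬error ∧ full) = {s4, s5}
AF (¬error ∧ full): least fixpoint, start Z0 = {s4, s5}, add states with every successor in Z. Z1 = {s3, s4, s5}; fixed.
Sat(AF (¬error ∧ full)) = {s3, s4, s5}
A[lock U AF (¬error ∧ full)]: least fixpoint, start Z0 = Sat(AF (¬error ∧ full)) = {s3, s4, s5}, add states in Sat(lock) with every successor in Z. Already a fixed point.
Sat(A[lock U AF (¬error ∧ full)]) = {s3, s4, s5}
Sat(EX A[lock U AF (¬error ∧ full)]) = {s : some successor in {s3, s4, s5}} = {s1, s3, s4, s5}
|Sat(EX A[lock U AF (¬error ∧ full)])| = |{s1, s3, s4, s5}| = 4.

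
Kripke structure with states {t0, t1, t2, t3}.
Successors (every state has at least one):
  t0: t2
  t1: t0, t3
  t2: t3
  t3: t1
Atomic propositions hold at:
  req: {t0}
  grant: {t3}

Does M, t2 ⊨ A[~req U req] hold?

No

Sat(~req) = {t1, t2, t3}
A[~req U req]: least fixpoint, start Z0 = Sat(req) = {t0}, add states in Sat(~req) with every successor in Z. Already a fixed point.
Sat(A[~req U req]) = {t0}
t2 ∉ Sat(A[~req U req]) = {t0}, so the formula does not hold at t2.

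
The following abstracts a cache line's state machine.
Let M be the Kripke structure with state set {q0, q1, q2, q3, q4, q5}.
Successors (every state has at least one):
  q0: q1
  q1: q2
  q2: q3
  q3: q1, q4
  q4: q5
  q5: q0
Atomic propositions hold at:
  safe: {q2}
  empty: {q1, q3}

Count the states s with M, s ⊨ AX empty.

2

Sat(AX empty) = {s : every successor in {q1, q3}} = {q0, q2}
|Sat(AX empty)| = |{q0, q2}| = 2.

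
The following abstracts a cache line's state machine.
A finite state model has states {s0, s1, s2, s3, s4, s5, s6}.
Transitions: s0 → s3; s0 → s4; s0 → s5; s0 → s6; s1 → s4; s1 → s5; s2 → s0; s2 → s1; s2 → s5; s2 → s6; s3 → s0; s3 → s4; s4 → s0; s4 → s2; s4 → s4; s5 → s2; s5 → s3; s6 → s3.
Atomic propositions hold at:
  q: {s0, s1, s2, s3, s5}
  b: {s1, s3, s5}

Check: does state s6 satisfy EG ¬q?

Sat(¬q) = {s4, s6}
EG ¬q: greatest fixpoint, start Z0 = {s4, s6}, keep only states in Sat with some successor in Z. Z1 = {s4}; fixed.
Sat(EG ¬q) = {s4}
s6 ∉ Sat(EG ¬q) = {s4}, so the formula does not hold at s6.

No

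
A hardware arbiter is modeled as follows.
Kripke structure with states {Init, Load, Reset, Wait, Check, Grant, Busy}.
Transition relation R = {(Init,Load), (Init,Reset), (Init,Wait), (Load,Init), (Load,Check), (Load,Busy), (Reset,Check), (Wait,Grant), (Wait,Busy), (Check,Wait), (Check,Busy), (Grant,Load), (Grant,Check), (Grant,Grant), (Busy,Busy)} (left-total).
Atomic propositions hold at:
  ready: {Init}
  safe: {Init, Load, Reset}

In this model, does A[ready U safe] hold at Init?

A[ready U safe]: least fixpoint, start Z0 = Sat(safe) = {Init, Load, Reset}, add states in Sat(ready) with every successor in Z. Already a fixed point.
Sat(A[ready U safe]) = {Init, Load, Reset}
Init ∈ Sat(A[ready U safe]) = {Init, Load, Reset}, so the formula holds at Init.

Yes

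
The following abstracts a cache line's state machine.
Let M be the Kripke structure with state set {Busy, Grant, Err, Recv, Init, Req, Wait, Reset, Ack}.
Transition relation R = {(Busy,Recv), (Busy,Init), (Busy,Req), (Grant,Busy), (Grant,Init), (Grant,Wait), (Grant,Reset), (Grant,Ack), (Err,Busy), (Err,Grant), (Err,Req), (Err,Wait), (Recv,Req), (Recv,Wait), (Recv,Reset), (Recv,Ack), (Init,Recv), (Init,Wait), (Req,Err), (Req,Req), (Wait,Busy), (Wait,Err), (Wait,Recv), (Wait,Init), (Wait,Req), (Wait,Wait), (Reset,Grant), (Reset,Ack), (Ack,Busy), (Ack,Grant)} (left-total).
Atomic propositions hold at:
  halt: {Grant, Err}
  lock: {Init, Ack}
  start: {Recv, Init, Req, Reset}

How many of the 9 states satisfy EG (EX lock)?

Sat(EX lock) = {s : some successor in {Init, Ack}} = {Busy, Grant, Recv, Wait, Reset}
EG (EX lock): greatest fixpoint, start Z0 = {Busy, Grant, Recv, Wait, Reset}, keep only states in Sat with some successor in Z. Already a fixed point.
Sat(EG (EX lock)) = {Busy, Grant, Recv, Wait, Reset}
|Sat(EG (EX lock))| = |{Busy, Grant, Recv, Wait, Reset}| = 5.

5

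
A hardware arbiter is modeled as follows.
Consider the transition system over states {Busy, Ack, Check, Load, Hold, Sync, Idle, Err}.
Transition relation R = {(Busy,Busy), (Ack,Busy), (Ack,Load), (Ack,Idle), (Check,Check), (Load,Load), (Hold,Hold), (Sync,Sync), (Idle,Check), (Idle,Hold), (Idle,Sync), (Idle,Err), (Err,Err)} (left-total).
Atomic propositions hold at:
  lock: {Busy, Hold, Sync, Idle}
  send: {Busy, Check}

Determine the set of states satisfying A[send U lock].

{Busy, Hold, Sync, Idle}

A[send U lock]: least fixpoint, start Z0 = Sat(lock) = {Busy, Hold, Sync, Idle}, add states in Sat(send) with every successor in Z. Already a fixed point.
Sat(A[send U lock]) = {Busy, Hold, Sync, Idle}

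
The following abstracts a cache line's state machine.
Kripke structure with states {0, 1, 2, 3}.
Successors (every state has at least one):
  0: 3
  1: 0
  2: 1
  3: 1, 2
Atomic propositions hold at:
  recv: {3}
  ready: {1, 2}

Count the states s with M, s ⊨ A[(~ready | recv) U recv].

Sat(~ready) = {0, 3}
Sat(~ready | recv) = {0, 3}
A[(~ready | recv) U recv]: least fixpoint, start Z0 = Sat(recv) = {3}, add states in Sat(~ready | recv) with every successor in Z. Z1 = {0, 3}; fixed.
Sat(A[(~ready | recv) U recv]) = {0, 3}
|Sat(A[(~ready | recv) U recv])| = |{0, 3}| = 2.

2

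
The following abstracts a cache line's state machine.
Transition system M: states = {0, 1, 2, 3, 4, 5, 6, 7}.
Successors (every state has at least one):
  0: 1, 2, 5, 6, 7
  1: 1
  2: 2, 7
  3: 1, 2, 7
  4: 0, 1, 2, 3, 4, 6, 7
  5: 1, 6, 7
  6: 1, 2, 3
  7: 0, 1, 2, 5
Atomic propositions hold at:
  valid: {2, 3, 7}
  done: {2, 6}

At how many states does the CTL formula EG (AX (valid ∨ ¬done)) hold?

Sat(¬done) = {0, 1, 3, 4, 5, 7}
Sat(valid ∨ ¬done) = {0, 1, 2, 3, 4, 5, 7}
Sat(AX (valid ∨ ¬done)) = {s : every successor in {0, 1, 2, 3, 4, 5, 7}} = {1, 2, 3, 6, 7}
EG (AX (valid ∨ ¬done)): greatest fixpoint, start Z0 = {1, 2, 3, 6, 7}, keep only states in Sat with some successor in Z. Already a fixed point.
Sat(EG (AX (valid ∨ ¬done))) = {1, 2, 3, 6, 7}
|Sat(EG (AX (valid ∨ ¬done)))| = |{1, 2, 3, 6, 7}| = 5.

5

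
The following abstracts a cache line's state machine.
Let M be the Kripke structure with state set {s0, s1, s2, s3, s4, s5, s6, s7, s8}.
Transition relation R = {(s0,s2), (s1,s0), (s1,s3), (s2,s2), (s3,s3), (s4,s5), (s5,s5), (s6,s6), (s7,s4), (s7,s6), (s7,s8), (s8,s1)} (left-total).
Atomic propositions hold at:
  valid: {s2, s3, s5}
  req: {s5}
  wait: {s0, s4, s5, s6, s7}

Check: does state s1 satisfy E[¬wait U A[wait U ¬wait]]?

Yes

Sat(¬wait) = {s1, s2, s3, s8}
A[wait U ¬wait]: least fixpoint, start Z0 = Sat(¬wait) = {s1, s2, s3, s8}, add states in Sat(wait) with every successor in Z. Z1 = {s0, s1, s2, s3, s8}; fixed.
Sat(A[wait U ¬wait]) = {s0, s1, s2, s3, s8}
E[¬wait U A[wait U ¬wait]]: least fixpoint, start Z0 = Sat(A[wait U ¬wait]) = {s0, s1, s2, s3, s8}, add states in Sat(¬wait) with some successor in Z. Already a fixed point.
Sat(E[¬wait U A[wait U ¬wait]]) = {s0, s1, s2, s3, s8}
s1 ∈ Sat(E[¬wait U A[wait U ¬wait]]) = {s0, s1, s2, s3, s8}, so the formula holds at s1.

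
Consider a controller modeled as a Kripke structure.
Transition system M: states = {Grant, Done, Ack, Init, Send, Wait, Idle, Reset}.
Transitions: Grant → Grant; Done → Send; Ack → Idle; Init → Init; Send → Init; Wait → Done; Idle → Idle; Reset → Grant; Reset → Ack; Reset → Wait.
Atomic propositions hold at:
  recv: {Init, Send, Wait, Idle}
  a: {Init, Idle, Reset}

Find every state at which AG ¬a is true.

Sat(¬a) = {Grant, Done, Ack, Send, Wait}
AG ¬a: greatest fixpoint, start Z0 = {Grant, Done, Ack, Send, Wait}, keep only states in Sat with every successor in Z. Z1 = {Grant, Done, Wait}; Z2 = {Grant, Wait}; Z3 = {Grant}; fixed.
Sat(AG ¬a) = {Grant}

{Grant}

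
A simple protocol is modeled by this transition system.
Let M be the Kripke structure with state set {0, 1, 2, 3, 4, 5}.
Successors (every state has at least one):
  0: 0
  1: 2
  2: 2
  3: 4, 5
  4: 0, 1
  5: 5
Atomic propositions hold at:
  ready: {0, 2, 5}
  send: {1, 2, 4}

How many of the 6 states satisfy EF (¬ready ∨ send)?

Sat(¬ready) = {1, 3, 4}
Sat(¬ready ∨ send) = {1, 2, 3, 4}
EF (¬ready ∨ send): least fixpoint, start Z0 = {1, 2, 3, 4}, add states with some successor in Z. Already a fixed point.
Sat(EF (¬ready ∨ send)) = {1, 2, 3, 4}
|Sat(EF (¬ready ∨ send))| = |{1, 2, 3, 4}| = 4.

4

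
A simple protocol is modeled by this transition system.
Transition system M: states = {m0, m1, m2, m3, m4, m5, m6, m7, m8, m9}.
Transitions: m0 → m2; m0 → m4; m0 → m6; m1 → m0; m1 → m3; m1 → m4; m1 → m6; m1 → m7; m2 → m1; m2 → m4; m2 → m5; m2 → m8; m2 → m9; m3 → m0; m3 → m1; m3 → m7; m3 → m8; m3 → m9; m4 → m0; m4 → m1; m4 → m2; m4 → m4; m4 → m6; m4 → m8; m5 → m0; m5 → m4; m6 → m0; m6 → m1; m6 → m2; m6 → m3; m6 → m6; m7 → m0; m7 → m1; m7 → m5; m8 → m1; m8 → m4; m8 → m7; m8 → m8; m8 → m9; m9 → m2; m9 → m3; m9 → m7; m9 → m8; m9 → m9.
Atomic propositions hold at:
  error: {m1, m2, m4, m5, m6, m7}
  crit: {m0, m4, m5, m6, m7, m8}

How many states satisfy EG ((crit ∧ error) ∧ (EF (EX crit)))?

Sat(crit ∧ error) = {m4, m5, m6, m7}
Sat(EX crit) = {s : some successor in {m0, m4, m5, m6, m7, m8}} = {m0, m1, m2, m3, m4, m5, m6, m7, m8, m9}
EF (EX crit): least fixpoint, start Z0 = {m0, m1, m2, m3, m4, m5, m6, m7, m8, m9}, add states with some successor in Z. Already a fixed point.
Sat(EF (EX crit)) = {m0, m1, m2, m3, m4, m5, m6, m7, m8, m9}
Sat((crit ∧ error) ∧ (EF (EX crit))) = {m4, m5, m6, m7}
EG ((crit ∧ error) ∧ (EF (EX crit))): greatest fixpoint, start Z0 = {m4, m5, m6, m7}, keep only states in Sat with some successor in Z. Already a fixed point.
Sat(EG ((crit ∧ error) ∧ (EF (EX crit)))) = {m4, m5, m6, m7}
|Sat(EG ((crit ∧ error) ∧ (EF (EX crit))))| = |{m4, m5, m6, m7}| = 4.

4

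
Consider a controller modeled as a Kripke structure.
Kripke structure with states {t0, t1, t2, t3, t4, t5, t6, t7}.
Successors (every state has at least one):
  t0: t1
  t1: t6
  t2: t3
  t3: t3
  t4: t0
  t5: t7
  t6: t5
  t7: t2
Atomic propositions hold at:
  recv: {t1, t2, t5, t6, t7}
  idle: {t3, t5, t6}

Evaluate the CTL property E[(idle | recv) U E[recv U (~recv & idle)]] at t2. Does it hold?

Yes

Sat(idle | recv) = {t1, t2, t3, t5, t6, t7}
Sat(~recv) = {t0, t3, t4}
Sat(~recv & idle) = {t3}
E[recv U (~recv & idle)]: least fixpoint, start Z0 = Sat((~recv & idle)) = {t3}, add states in Sat(recv) with some successor in Z. Z1 = {t2, t3}; Z2 = {t2, t3, t7}; Z3 = {t2, t3, t5, t7}; Z4 = {t2, t3, t5, t6, t7}; Z5 = {t1, t2, t3, t5, t6, t7}; fixed.
Sat(E[recv U (~recv & idle)]) = {t1, t2, t3, t5, t6, t7}
E[(idle | recv) U E[recv U (~recv & idle)]]: least fixpoint, start Z0 = Sat(E[recv U (~recv & idle)]) = {t1, t2, t3, t5, t6, t7}, add states in Sat(idle | recv) with some successor in Z. Already a fixed point.
Sat(E[(idle | recv) U E[recv U (~recv & idle)]]) = {t1, t2, t3, t5, t6, t7}
t2 ∈ Sat(E[(idle | recv) U E[recv U (~recv & idle)]]) = {t1, t2, t3, t5, t6, t7}, so the formula holds at t2.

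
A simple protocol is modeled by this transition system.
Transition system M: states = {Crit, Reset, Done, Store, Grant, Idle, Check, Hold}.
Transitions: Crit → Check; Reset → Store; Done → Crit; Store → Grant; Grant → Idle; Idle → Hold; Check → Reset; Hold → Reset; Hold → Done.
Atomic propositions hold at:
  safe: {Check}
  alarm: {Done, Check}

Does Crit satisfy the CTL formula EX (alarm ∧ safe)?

Yes

Sat(alarm ∧ safe) = {Check}
Sat(EX (alarm ∧ safe)) = {s : some successor in {Check}} = {Crit}
Crit ∈ Sat(EX (alarm ∧ safe)) = {Crit}, so the formula holds at Crit.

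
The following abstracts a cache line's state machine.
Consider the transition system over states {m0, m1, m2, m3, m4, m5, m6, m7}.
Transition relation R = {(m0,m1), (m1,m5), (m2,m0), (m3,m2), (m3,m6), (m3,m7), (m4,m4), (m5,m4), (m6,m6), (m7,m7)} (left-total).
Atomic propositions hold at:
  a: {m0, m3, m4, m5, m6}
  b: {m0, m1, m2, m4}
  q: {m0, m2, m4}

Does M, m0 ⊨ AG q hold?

No

AG q: greatest fixpoint, start Z0 = {m0, m2, m4}, keep only states in Sat with every successor in Z. Z1 = {m2, m4}; Z2 = {m4}; fixed.
Sat(AG q) = {m4}
m0 ∉ Sat(AG q) = {m4}, so the formula does not hold at m0.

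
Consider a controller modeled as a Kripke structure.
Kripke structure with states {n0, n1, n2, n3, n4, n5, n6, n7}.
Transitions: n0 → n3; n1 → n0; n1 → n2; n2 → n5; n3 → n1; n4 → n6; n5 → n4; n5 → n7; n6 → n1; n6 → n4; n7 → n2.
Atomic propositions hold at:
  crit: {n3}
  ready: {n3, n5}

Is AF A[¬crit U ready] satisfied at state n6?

No

Sat(¬crit) = {n0, n1, n2, n4, n5, n6, n7}
A[¬crit U ready]: least fixpoint, start Z0 = Sat(ready) = {n3, n5}, add states in Sat(¬crit) with every successor in Z. Z1 = {n0, n2, n3, n5}; Z2 = {n0, n1, n2, n3, n5, n7}; fixed.
Sat(A[¬crit U ready]) = {n0, n1, n2, n3, n5, n7}
AF A[¬crit U ready]: least fixpoint, start Z0 = {n0, n1, n2, n3, n5, n7}, add states with every successor in Z. Already a fixed point.
Sat(AF A[¬crit U ready]) = {n0, n1, n2, n3, n5, n7}
n6 ∉ Sat(AF A[¬crit U ready]) = {n0, n1, n2, n3, n5, n7}, so the formula does not hold at n6.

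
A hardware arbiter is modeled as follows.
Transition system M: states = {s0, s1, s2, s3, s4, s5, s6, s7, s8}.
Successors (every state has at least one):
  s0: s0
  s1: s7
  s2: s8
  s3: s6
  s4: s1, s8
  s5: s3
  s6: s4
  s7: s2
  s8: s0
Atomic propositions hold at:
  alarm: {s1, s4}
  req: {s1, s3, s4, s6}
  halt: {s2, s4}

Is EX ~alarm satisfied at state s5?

Sat(~alarm) = {s0, s2, s3, s5, s6, s7, s8}
Sat(EX ~alarm) = {s : some successor in {s0, s2, s3, s5, s6, s7, s8}} = {s0, s1, s2, s3, s4, s5, s7, s8}
s5 ∈ Sat(EX ~alarm) = {s0, s1, s2, s3, s4, s5, s7, s8}, so the formula holds at s5.

Yes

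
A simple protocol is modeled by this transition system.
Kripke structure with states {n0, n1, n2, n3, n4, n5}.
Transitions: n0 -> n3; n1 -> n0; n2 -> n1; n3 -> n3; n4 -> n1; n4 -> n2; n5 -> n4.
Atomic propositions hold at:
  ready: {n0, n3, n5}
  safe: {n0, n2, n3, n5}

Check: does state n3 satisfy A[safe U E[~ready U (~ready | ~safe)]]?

Sat(~ready) = {n1, n2, n4}
Sat(~safe) = {n1, n4}
Sat(~ready | ~safe) = {n1, n2, n4}
E[~ready U (~ready | ~safe)]: least fixpoint, start Z0 = Sat((~ready | ~safe)) = {n1, n2, n4}, add states in Sat(~ready) with some successor in Z. Already a fixed point.
Sat(E[~ready U (~ready | ~safe)]) = {n1, n2, n4}
A[safe U E[~ready U (~ready | ~safe)]]: least fixpoint, start Z0 = Sat(E[~ready U (~ready | ~safe)]) = {n1, n2, n4}, add states in Sat(safe) with every successor in Z. Z1 = {n1, n2, n4, n5}; fixed.
Sat(A[safe U E[~ready U (~ready | ~safe)]]) = {n1, n2, n4, n5}
n3 ∉ Sat(A[safe U E[~ready U (~ready | ~safe)]]) = {n1, n2, n4, n5}, so the formula does not hold at n3.

No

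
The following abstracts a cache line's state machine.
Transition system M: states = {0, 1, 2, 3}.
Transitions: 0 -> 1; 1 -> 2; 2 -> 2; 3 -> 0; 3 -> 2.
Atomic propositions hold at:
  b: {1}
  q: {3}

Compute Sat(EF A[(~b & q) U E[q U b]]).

Sat(~b) = {0, 2, 3}
Sat(~b & q) = {3}
E[q U b]: least fixpoint, start Z0 = Sat(b) = {1}, add states in Sat(q) with some successor in Z. Already a fixed point.
Sat(E[q U b]) = {1}
A[(~b & q) U E[q U b]]: least fixpoint, start Z0 = Sat(E[q U b]) = {1}, add states in Sat(~b & q) with every successor in Z. Already a fixed point.
Sat(A[(~b & q) U E[q U b]]) = {1}
EF A[(~b & q) U E[q U b]]: least fixpoint, start Z0 = {1}, add states with some successor in Z. Z1 = {0, 1}; Z2 = {0, 1, 3}; fixed.
Sat(EF A[(~b & q) U E[q U b]]) = {0, 1, 3}

{0, 1, 3}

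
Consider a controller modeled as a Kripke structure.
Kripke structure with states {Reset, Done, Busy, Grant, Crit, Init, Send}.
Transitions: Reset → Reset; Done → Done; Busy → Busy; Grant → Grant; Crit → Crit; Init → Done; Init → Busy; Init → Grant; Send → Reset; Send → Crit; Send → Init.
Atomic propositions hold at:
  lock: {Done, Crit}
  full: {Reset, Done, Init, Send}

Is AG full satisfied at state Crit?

No

AG full: greatest fixpoint, start Z0 = {Reset, Done, Init, Send}, keep only states in Sat with every successor in Z. Z1 = {Reset, Done}; fixed.
Sat(AG full) = {Reset, Done}
Crit ∉ Sat(AG full) = {Reset, Done}, so the formula does not hold at Crit.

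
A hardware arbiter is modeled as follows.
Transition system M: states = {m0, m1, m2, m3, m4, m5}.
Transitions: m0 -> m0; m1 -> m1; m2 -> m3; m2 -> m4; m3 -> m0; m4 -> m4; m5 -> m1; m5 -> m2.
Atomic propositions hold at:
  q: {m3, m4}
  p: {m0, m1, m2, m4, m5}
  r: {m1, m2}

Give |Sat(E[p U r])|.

E[p U r]: least fixpoint, start Z0 = Sat(r) = {m1, m2}, add states in Sat(p) with some successor in Z. Z1 = {m1, m2, m5}; fixed.
Sat(E[p U r]) = {m1, m2, m5}
|Sat(E[p U r])| = |{m1, m2, m5}| = 3.

3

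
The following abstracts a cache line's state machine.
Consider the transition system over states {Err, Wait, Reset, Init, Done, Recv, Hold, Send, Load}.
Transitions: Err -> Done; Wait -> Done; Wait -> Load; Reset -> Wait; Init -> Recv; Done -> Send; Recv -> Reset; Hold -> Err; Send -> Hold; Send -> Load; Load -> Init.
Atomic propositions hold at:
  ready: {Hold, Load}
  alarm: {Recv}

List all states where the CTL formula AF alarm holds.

{Init, Recv, Load}

AF alarm: least fixpoint, start Z0 = {Recv}, add states with every successor in Z. Z1 = {Init, Recv}; Z2 = {Init, Recv, Load}; fixed.
Sat(AF alarm) = {Init, Recv, Load}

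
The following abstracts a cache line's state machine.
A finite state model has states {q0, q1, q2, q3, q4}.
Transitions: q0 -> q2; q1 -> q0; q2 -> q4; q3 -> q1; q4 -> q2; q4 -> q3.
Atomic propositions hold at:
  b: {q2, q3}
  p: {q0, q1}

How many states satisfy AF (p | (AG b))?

3

AG b: greatest fixpoint, start Z0 = {q2, q3}, keep only states in Sat with every successor in Z. Z1 = ∅; fixed.
Sat(AG b) = ∅
Sat(p | (AG b)) = {q0, q1}
AF (p | (AG b)): least fixpoint, start Z0 = {q0, q1}, add states with every successor in Z. Z1 = {q0, q1, q3}; fixed.
Sat(AF (p | (AG b))) = {q0, q1, q3}
|Sat(AF (p | (AG b)))| = |{q0, q1, q3}| = 3.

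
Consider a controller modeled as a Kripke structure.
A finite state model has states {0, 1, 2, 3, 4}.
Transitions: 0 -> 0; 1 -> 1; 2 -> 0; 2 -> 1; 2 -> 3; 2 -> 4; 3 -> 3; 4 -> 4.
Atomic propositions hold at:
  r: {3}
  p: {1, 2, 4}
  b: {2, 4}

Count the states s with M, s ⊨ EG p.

3

EG p: greatest fixpoint, start Z0 = {1, 2, 4}, keep only states in Sat with some successor in Z. Already a fixed point.
Sat(EG p) = {1, 2, 4}
|Sat(EG p)| = |{1, 2, 4}| = 3.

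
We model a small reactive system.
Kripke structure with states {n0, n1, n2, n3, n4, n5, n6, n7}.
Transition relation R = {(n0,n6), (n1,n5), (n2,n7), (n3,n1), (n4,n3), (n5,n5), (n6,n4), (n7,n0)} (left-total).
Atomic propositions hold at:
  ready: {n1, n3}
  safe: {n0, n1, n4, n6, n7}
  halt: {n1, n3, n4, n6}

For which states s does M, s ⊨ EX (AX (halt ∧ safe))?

Sat(halt ∧ safe) = {n1, n4, n6}
Sat(AX (halt ∧ safe)) = {s : every successor in {n1, n4, n6}} = {n0, n3, n6}
Sat(EX (AX (halt ∧ safe))) = {s : some successor in {n0, n3, n6}} = {n0, n4, n7}

{n0, n4, n7}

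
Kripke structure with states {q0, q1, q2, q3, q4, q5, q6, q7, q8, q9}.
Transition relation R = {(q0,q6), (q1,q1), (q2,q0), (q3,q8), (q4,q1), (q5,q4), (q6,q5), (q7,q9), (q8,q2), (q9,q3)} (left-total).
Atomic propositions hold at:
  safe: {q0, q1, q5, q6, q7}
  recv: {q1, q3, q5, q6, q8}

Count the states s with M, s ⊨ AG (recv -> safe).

Sat(recv -> safe) = {q0, q1, q2, q4, q5, q6, q7, q9}
AG (recv -> safe): greatest fixpoint, start Z0 = {q0, q1, q2, q4, q5, q6, q7, q9}, keep only states in Sat with every successor in Z. Z1 = {q0, q1, q2, q4, q5, q6, q7}; Z2 = {q0, q1, q2, q4, q5, q6}; fixed.
Sat(AG (recv -> safe)) = {q0, q1, q2, q4, q5, q6}
|Sat(AG (recv -> safe))| = |{q0, q1, q2, q4, q5, q6}| = 6.

6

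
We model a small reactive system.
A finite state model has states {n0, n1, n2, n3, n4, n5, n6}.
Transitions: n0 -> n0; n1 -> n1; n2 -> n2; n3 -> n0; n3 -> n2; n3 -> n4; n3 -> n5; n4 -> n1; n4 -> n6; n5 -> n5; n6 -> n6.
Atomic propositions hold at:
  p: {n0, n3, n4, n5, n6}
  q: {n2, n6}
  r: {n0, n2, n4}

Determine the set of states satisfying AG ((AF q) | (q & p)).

AF q: least fixpoint, start Z0 = {n2, n6}, add states with every successor in Z. Already a fixed point.
Sat(AF q) = {n2, n6}
Sat(q & p) = {n6}
Sat((AF q) | (q & p)) = {n2, n6}
AG ((AF q) | (q & p)): greatest fixpoint, start Z0 = {n2, n6}, keep only states in Sat with every successor in Z. Already a fixed point.
Sat(AG ((AF q) | (q & p))) = {n2, n6}

{n2, n6}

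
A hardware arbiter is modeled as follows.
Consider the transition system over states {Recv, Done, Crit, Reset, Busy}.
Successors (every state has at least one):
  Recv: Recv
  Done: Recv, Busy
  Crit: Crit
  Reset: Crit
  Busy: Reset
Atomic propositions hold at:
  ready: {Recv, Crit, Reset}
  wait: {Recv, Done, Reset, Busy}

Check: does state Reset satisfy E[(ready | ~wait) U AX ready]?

Sat(~wait) = {Crit}
Sat(ready | ~wait) = {Recv, Crit, Reset}
Sat(AX ready) = {s : every successor in {Recv, Crit, Reset}} = {Recv, Crit, Reset, Busy}
E[(ready | ~wait) U AX ready]: least fixpoint, start Z0 = Sat(AX ready) = {Recv, Crit, Reset, Busy}, add states in Sat(ready | ~wait) with some successor in Z. Already a fixed point.
Sat(E[(ready | ~wait) U AX ready]) = {Recv, Crit, Reset, Busy}
Reset ∈ Sat(E[(ready | ~wait) U AX ready]) = {Recv, Crit, Reset, Busy}, so the formula holds at Reset.

Yes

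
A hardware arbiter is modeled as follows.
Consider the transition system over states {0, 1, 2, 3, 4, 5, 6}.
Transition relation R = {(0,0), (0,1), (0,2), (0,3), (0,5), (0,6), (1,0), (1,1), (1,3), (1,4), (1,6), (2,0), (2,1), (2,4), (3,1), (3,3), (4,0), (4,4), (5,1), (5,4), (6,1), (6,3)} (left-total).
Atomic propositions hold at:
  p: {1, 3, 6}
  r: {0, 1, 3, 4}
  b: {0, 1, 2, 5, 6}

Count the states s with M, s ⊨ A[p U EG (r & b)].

Sat(r & b) = {0, 1}
EG (r & b): greatest fixpoint, start Z0 = {0, 1}, keep only states in Sat with some successor in Z. Already a fixed point.
Sat(EG (r & b)) = {0, 1}
A[p U EG (r & b)]: least fixpoint, start Z0 = Sat(EG (r & b)) = {0, 1}, add states in Sat(p) with every successor in Z. Already a fixed point.
Sat(A[p U EG (r & b)]) = {0, 1}
|Sat(A[p U EG (r & b)])| = |{0, 1}| = 2.

2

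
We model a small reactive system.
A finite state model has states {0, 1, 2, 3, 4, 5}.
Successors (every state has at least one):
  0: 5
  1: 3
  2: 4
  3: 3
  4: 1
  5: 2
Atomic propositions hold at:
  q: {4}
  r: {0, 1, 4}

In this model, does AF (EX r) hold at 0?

Sat(EX r) = {s : some successor in {0, 1, 4}} = {2, 4}
AF (EX r): least fixpoint, start Z0 = {2, 4}, add states with every successor in Z. Z1 = {2, 4, 5}; Z2 = {0, 2, 4, 5}; fixed.
Sat(AF (EX r)) = {0, 2, 4, 5}
0 ∈ Sat(AF (EX r)) = {0, 2, 4, 5}, so the formula holds at 0.

Yes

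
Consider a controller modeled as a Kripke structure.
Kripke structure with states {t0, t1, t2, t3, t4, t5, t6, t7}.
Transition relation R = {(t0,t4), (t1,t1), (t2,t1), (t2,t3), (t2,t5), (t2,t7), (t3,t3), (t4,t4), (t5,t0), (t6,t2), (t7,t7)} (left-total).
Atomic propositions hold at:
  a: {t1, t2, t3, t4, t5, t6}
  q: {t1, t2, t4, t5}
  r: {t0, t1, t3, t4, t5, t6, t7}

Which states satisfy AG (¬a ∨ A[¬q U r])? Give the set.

{t0, t1, t3, t4, t5, t7}

Sat(¬a) = {t0, t7}
Sat(¬q) = {t0, t3, t6, t7}
A[¬q U r]: least fixpoint, start Z0 = Sat(r) = {t0, t1, t3, t4, t5, t6, t7}, add states in Sat(¬q) with every successor in Z. Already a fixed point.
Sat(A[¬q U r]) = {t0, t1, t3, t4, t5, t6, t7}
Sat(¬a ∨ A[¬q U r]) = {t0, t1, t3, t4, t5, t6, t7}
AG (¬a ∨ A[¬q U r]): greatest fixpoint, start Z0 = {t0, t1, t3, t4, t5, t6, t7}, keep only states in Sat with every successor in Z. Z1 = {t0, t1, t3, t4, t5, t7}; fixed.
Sat(AG (¬a ∨ A[¬q U r])) = {t0, t1, t3, t4, t5, t7}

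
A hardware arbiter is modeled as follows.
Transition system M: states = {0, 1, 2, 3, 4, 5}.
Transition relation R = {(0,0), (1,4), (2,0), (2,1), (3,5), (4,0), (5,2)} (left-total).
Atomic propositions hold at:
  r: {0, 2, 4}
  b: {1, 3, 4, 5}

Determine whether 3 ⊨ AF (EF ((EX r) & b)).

Yes

Sat(EX r) = {s : some successor in {0, 2, 4}} = {0, 1, 2, 4, 5}
Sat((EX r) & b) = {1, 4, 5}
EF ((EX r) & b): least fixpoint, start Z0 = {1, 4, 5}, add states with some successor in Z. Z1 = {1, 2, 3, 4, 5}; fixed.
Sat(EF ((EX r) & b)) = {1, 2, 3, 4, 5}
AF (EF ((EX r) & b)): least fixpoint, start Z0 = {1, 2, 3, 4, 5}, add states with every successor in Z. Already a fixed point.
Sat(AF (EF ((EX r) & b))) = {1, 2, 3, 4, 5}
3 ∈ Sat(AF (EF ((EX r) & b))) = {1, 2, 3, 4, 5}, so the formula holds at 3.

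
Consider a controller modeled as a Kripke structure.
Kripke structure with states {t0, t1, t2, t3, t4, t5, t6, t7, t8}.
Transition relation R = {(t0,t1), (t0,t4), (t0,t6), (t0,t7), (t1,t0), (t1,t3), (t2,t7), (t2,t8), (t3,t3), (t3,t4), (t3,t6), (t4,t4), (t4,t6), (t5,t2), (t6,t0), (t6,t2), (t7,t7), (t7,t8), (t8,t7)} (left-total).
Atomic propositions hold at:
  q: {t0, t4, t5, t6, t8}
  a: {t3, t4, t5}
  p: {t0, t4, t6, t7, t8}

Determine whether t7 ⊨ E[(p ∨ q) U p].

Sat(p ∨ q) = {t0, t4, t5, t6, t7, t8}
E[(p ∨ q) U p]: least fixpoint, start Z0 = Sat(p) = {t0, t4, t6, t7, t8}, add states in Sat(p ∨ q) with some successor in Z. Already a fixed point.
Sat(E[(p ∨ q) U p]) = {t0, t4, t6, t7, t8}
t7 ∈ Sat(E[(p ∨ q) U p]) = {t0, t4, t6, t7, t8}, so the formula holds at t7.

Yes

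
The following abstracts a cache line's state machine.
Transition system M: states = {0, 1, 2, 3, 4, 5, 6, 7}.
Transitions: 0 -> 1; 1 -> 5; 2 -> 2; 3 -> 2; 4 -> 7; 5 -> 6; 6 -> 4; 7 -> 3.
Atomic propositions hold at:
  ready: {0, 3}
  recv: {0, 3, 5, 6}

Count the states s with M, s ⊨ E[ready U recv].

4

E[ready U recv]: least fixpoint, start Z0 = Sat(recv) = {0, 3, 5, 6}, add states in Sat(ready) with some successor in Z. Already a fixed point.
Sat(E[ready U recv]) = {0, 3, 5, 6}
|Sat(E[ready U recv])| = |{0, 3, 5, 6}| = 4.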